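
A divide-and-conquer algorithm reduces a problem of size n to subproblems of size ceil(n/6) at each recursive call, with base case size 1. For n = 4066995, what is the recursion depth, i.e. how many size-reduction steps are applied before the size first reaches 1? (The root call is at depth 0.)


Each step divides the size by 6 (rounding up); after k steps the size is ceil(n/6^k), which equals 1 exactly when 6^k >= n.
So the depth is the smallest k with 6^k >= 4066995, i.e. ceil(log_6(4066995)).
6^8 = 1679616 < 4066995 <= 10077696 = 6^9
Recursion depth = 9


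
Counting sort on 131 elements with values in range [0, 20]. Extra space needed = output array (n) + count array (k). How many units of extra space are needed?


Output array size: 131 (to store sorted result)
Count array size: 21 (one slot per possible value, range 0 to 20)
Total extra space = 131 + 21 = 152


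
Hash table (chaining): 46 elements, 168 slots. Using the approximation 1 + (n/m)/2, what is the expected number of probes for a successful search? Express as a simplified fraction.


Computing expected probes:
alpha = 46/168
= 1 + alpha/2
= 1 + 46/(2*168)
= (2*168 + 46) / (2*168)
= 382/336 = 191/168


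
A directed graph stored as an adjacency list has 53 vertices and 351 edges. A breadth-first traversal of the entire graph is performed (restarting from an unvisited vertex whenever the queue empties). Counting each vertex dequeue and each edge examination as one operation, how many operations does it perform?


A full BFS traversal dequeues each vertex once and examines each edge once.
Vertex visits: 53
Edge visits: 351
V + E = 53 + 351 = 404


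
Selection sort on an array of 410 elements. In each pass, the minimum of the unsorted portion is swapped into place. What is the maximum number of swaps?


Selection sort performs one swap per pass:
  Pass 1: find min in positions 0 to 409, swap with position 0
  Pass 2: find min in positions 1 to 409, swap with position 1
  Pass 3: find min in positions 2 to 409, swap with position 2
  Pass 4: find min in positions 3 to 409, swap with position 3
  Pass 5: find min in positions 4 to 409, swap with position 4
  ... (404 more passes)
Total passes (and swaps) = n - 1 = 410 - 1 = 409


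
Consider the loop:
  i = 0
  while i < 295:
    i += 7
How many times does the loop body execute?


Starting at i = 0, each iteration adds 7.
Iterations until i >= 295:
  Iteration 1: i = 0 -> i = 7
  Iteration 2: i = 7 -> i = 14
  Iteration 3: i = 14 -> i = 21
  Iteration 4: i = 21 -> i = 28
  Iteration 5: i = 28 -> i = 35
  Iteration 6: i = 35 -> i = 42
  Iteration 7: i = 42 -> i = 49
  Iteration 8: i = 49 -> i = 56
  ... continuing ...
Total iterations = ceil(295/7) = 43


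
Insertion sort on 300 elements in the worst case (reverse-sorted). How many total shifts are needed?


In the worst case (reverse-sorted), each element shifts past all previous:
  Element 1: 1 shifts
  Element 2: 2 shifts
  Element 3: 3 shifts
  Element 4: 4 shifts
  Element 5: 5 shifts
  ...
  Element 299: 299 shifts
Total = 1 + 2 + ... + 299
= 300*(300-1)/2 = 44850


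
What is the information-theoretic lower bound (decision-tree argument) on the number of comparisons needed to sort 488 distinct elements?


A binary decision tree of height h has at most 2^h leaves and needs at least n! of them, so h >= ceil(log2(n!)).
488! is far too large to multiply out, so use Stirling's series:
  ln(n!) ~ n ln n - n + (1/2) ln(2 pi n) + 1/(12n)  (error below 1/(360 n^3), negligible here)
  ln(488) = 6.1903154
  n ln n = 488 * 6.1903154 = 3020.8739
  (1/2) ln(2 pi * 488) = (1/2) ln(3066.1944) = 4.0141
  1/(12*488) = 0.0002
  ln(488!) ~ 3020.8739 - 488 + 4.0141 + 0.0002 = 2536.8882
Convert to base 2: log2(488!) = 2536.8882 / ln 2 = 2536.8882 / 0.69314718 = 3659.9560
ceil(3659.9560) = 3660


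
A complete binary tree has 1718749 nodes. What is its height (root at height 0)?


In a complete binary tree, level k holds nodes 2^k .. 2^(k+1)-1 (1-indexed).
Height = floor(log2(n)) = floor(log2(1718749)) = 20
Check: 2^20 = 1048576 <= 1718749 < 2097152 = 2^21


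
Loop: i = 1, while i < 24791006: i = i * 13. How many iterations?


i multiplies by 13 each step:
i = 1 -> 13 -> 169 -> 2197 -> 28561 -> 371293 -> 4826809 -> 62748517 (stop)
Iterations = ceil(log_13(24791006)) = 7


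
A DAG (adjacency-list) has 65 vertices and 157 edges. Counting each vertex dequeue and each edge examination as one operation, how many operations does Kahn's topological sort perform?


V = 65 (vertex processing)
E = 157 (edge processing)
V + E = 65 + 157 = 222


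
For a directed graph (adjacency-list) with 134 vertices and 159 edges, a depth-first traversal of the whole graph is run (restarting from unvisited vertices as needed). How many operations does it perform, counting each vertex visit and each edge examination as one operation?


A full DFS traversal visits each vertex once and examines each edge once.
V = 134
E = 159
Sum = 134 + 159 = 293


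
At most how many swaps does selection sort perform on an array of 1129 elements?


Each of the 1128 passes places one element in its final position.
Pass 1: swap minimum into position 0
Pass 2: swap minimum of remaining into position 1
...
Pass 1128: last two elements, one swap
Maximum swaps = 1129 - 1 = 1128


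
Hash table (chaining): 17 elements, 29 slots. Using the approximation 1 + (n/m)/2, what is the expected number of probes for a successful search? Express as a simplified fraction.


Computing expected probes:
alpha = 17/29
= 1 + alpha/2
= 1 + 17/(2*29)
= (2*29 + 17) / (2*29)
= 75/58


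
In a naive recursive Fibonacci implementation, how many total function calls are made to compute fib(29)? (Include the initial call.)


Let C(m) = total calls to evaluate fib(m). Then C(0)=C(1)=1, and
C(m) = 1 + C(m-1) + C(m-2) for m >= 2.
Build the table (each entry = 1 + previous two):
  C(0) = 1
  C(1) = 1
  C(2) = 1 + 1 + 1 = 3
  C(3) = 1 + 3 + 1 = 5
  C(4) = 1 + 5 + 3 = 9
  C(5) = 1 + 9 + 5 = 15
  C(6) = 1 + 15 + 9 = 25
  C(7) = 1 + 25 + 15 = 41
  C(8) = 1 + 41 + 25 = 67
  C(9) = 1 + 67 + 41 = 109
  C(10) = 1 + 109 + 67 = 177
  C(11) = 1 + 177 + 109 = 287
  C(12) = 1 + 287 + 177 = 465
  C(13) = 1 + 465 + 287 = 753
  C(14) = 1 + 753 + 465 = 1219
  C(15) = 1 + 1219 + 753 = 1973
  C(16) = 1 + 1973 + 1219 = 3193
  C(17) = 1 + 3193 + 1973 = 5167
  C(18) = 1 + 5167 + 3193 = 8361
  C(19) = 1 + 8361 + 5167 = 13529
  C(20) = 1 + 13529 + 8361 = 21891
  C(21) = 1 + 21891 + 13529 = 35421
  C(22) = 1 + 35421 + 21891 = 57313
  C(23) = 1 + 57313 + 35421 = 92735
  C(24) = 1 + 92735 + 57313 = 150049
  C(25) = 1 + 150049 + 92735 = 242785
  C(26) = 1 + 242785 + 150049 = 392835
  C(27) = 1 + 392835 + 242785 = 635621
  C(28) = 1 + 635621 + 392835 = 1028457
  C(29) = 1 + 1028457 + 635621 = 1664079
Total calls for fib(29) = 1664079


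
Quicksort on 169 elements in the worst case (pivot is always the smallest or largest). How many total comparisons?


In the worst case, each partition step picks the worst pivot:
  Partition 1: 168 comparisons (n-1 elements to compare)
  Partition 2: 167 comparisons
  Partition 3: 166 comparisons
  Partition 4: 165 comparisons
  Partition 5: 164 comparisons
  ...
  Last partition: 0 comparisons
Total = (n-1) + (n-2) + ... + 1 + 0 = n*(n-1)/2
= 169*168/2 = 14196


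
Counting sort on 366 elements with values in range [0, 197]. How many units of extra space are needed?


Output array size: 366 (to store sorted result)
Count array size: 198 (one slot per possible value, range 0 to 197)
Total extra space = 366 + 198 = 564


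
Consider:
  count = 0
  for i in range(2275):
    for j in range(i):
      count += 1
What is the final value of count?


For each i, the inner loop runs i times:
  i=0: inner runs 0 times
  i=1: inner runs 1 time
  i=2: inner runs 2 times
  i=3: inner runs 3 times
  i=4: inner runs 4 times
  i=5: inner runs 5 times
  i=6: inner runs 6 times
  i=7: inner runs 7 times
  ...
Total = 0 + 1 + 2 + ... + 2274 = 2275*(2275-1)/2 = 2586675


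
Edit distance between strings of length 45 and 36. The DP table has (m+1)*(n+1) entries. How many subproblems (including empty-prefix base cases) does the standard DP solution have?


The table includes base cases (empty prefixes).
Rows: (m+1) = 46
Columns: (n+1) = 37
Total = 46 * 37 = 1702


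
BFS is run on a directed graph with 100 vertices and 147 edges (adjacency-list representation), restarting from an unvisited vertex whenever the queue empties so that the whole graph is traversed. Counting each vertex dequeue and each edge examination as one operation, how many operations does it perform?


A full BFS traversal dequeues each vertex exactly once and examines each directed edge exactly once.
V = 100 (vertex processing cost)
E = 147 (edge examination cost)
Total operations proportional to V + E = 100 + 147 = 247


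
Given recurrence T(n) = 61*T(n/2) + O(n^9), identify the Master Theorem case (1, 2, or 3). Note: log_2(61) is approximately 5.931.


Master Theorem parameters: a=61, b=2, c=9
log_b(a) = 5.931
Compare b^c with a: 2^9 = 512 > 61, so c > log_b(a).
Comparing c=9 vs log_b(a)=5.931:
9 > 5.931 => Case 3
Result: T(n) = O(n^9)
Master Theorem case = 3


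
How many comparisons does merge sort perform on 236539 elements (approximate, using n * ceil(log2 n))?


Recursion depth: ceil(log2(236539)) = 18
Each recursion level merges n = 236539 elements
Total = 236539 * 18 = 4257702


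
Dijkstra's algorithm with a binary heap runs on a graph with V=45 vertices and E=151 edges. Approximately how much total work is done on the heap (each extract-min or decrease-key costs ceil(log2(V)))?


Dijkstra with a binary heap: each vertex is extracted once, each edge may relax once.
Each heap operation costs O(log V).
V + E = 45 + 151 = 196
ceil(log2(45)) = 6 (since 2^5 = 32 < 45 <= 64 = 2^6)
Total heap work = (V+E) * ceil(log2(V)) = 196 * 6 = 1176


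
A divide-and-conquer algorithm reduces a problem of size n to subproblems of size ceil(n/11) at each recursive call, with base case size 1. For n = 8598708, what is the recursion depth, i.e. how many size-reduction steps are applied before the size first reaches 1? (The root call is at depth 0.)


Each step divides the size by 11 (rounding up); after k steps the size is ceil(n/11^k), which equals 1 exactly when 11^k >= n.
So the depth is the smallest k with 11^k >= 8598708, i.e. ceil(log_11(8598708)).
11^6 = 1771561 < 8598708 <= 19487171 = 11^7
Recursion depth = 7


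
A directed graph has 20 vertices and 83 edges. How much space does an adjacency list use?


Adjacency list: one list head per vertex + one entry per edge
Vertex heads: 20
Edge entries: 83
Total = 20 + 83 = 103


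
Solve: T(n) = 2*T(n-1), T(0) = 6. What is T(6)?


Unrolling:
T(6) = 2*T(5) = 2^2*T(4) = ... = 2^6*T(0)
= 2^6 * 6
= 64 * 6 = 384


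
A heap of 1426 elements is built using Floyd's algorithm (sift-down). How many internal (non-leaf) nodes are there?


Leaf nodes occupy roughly half the array.
Sift-down is called for each internal node, starting from the last one.
Internal nodes = floor(n/2) = floor(1426/2) = 713


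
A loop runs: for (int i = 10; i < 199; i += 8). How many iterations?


Loop starts at i = 10, increments by 8, stops when i >= 199.
Number of iterations = ceil((199 - 10) / 8)
= ceil(189 / 8)
= 24


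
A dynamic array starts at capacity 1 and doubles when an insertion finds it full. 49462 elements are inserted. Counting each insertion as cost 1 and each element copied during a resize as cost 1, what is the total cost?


n = 49462
Insertion costs: 49462
Resizes copy 1, 2, 4, ... up to the largest power of 2 that is <= n-1 = 49461, i.e. 32768.
Copy costs = 1 + 2 + 4 + 8 + 16 + 32 + 64 + 128 + 256 + 512 + 1024 + 2048 + 4096 + 8192 + 16384 + 32768 = 65535
Total = 49462 + 65535 = 114997


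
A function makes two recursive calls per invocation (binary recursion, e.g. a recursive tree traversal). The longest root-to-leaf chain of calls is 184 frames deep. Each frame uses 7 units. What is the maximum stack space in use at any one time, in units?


Binary recursion: the two calls run one after the other, so only one root-to-leaf chain of frames is on the stack at a time.
Maximum depth (longest chain) = 184 frames
Each frame = 7 units
Max stack space = 184 * 7 = 1288


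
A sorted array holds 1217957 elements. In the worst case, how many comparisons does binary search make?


Halving sequence: 1217957 -> 608978 -> 304489 -> 152244 -> 76122 -> 38061 -> 19030 -> 9515 -> 4757 -> 2378 -> 1189 -> 594 -> 297 -> 148 -> 74 -> 37 -> 18 -> 9 -> 4 -> 2 -> 1
Number of halvings = 20
Max comparisons = 20 + 1 = 21


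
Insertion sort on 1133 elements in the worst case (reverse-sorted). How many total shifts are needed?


In the worst case (reverse-sorted), each element shifts past all previous:
  Element 1: 1 shifts
  Element 2: 2 shifts
  Element 3: 3 shifts
  Element 4: 4 shifts
  Element 5: 5 shifts
  ...
  Element 1132: 1132 shifts
Total = 1 + 2 + ... + 1132
= 1133*(1133-1)/2 = 641278


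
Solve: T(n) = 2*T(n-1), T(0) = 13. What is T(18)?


Unrolling:
T(18) = 2*T(17) = 2^2*T(16) = ... = 2^18*T(0)
= 2^18 * 13
= 262144 * 13 = 3407872


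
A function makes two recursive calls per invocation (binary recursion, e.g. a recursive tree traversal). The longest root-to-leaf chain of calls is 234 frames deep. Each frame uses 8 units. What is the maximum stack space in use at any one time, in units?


Binary recursion: the two calls run one after the other, so only one root-to-leaf chain of frames is on the stack at a time.
Maximum depth (longest chain) = 234 frames
Each frame = 8 units
Max stack space = 234 * 8 = 1872


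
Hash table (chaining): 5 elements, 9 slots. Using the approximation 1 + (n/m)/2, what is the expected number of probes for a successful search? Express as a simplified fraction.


Computing expected probes:
alpha = 5/9
= 1 + alpha/2
= 1 + 5/(2*9)
= (2*9 + 5) / (2*9)
= 23/18


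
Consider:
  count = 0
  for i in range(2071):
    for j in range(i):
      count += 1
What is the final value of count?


For each i, the inner loop runs i times:
  i=0: inner runs 0 times
  i=1: inner runs 1 time
  i=2: inner runs 2 times
  i=3: inner runs 3 times
  i=4: inner runs 4 times
  i=5: inner runs 5 times
  i=6: inner runs 6 times
  i=7: inner runs 7 times
  ...
Total = 0 + 1 + 2 + ... + 2070 = 2071*(2071-1)/2 = 2143485


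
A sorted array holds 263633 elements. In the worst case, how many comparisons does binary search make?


Halving sequence: 263633 -> 131816 -> 65908 -> 32954 -> 16477 -> 8238 -> 4119 -> 2059 -> 1029 -> 514 -> 257 -> 128 -> 64 -> 32 -> 16 -> 8 -> 4 -> 2 -> 1
Number of halvings = 18
Max comparisons = 18 + 1 = 19


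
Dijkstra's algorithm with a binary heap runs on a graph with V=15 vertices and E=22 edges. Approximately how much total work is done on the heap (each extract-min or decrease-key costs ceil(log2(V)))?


Dijkstra with a binary heap: each vertex is extracted once, each edge may relax once.
Each heap operation costs O(log V).
V + E = 15 + 22 = 37
ceil(log2(15)) = 4 (since 2^3 = 8 < 15 <= 16 = 2^4)
Total heap work = (V+E) * ceil(log2(V)) = 37 * 4 = 148


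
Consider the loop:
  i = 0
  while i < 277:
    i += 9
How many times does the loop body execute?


Starting at i = 0, each iteration adds 9.
Iterations until i >= 277:
  Iteration 1: i = 0 -> i = 9
  Iteration 2: i = 9 -> i = 18
  Iteration 3: i = 18 -> i = 27
  Iteration 4: i = 27 -> i = 36
  Iteration 5: i = 36 -> i = 45
  Iteration 6: i = 45 -> i = 54
  Iteration 7: i = 54 -> i = 63
  Iteration 8: i = 63 -> i = 72
  ... continuing ...
Total iterations = ceil(277/9) = 31


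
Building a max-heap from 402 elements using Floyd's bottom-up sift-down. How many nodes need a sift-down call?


In a heap of 402 elements (0-indexed array):
  Last element index: 401
  Parent of last element: floor((401 - 1) / 2) = 200
  Internal nodes: indices 0 to 200
  Count = floor(402/2) = 201


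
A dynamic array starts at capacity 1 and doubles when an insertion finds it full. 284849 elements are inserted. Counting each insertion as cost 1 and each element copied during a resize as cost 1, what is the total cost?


n = 284849
Insertion costs: 284849
Resizes copy 1, 2, 4, ... up to the largest power of 2 that is <= n-1 = 284848, i.e. 262144.
Copy costs = 1 + 2 + 4 + 8 + 16 + 32 + 64 + 128 + 256 + 512 + 1024 + 2048 + 4096 + 8192 + 16384 + 32768 + 65536 + 131072 + 262144 = 524287
Total = 284849 + 524287 = 809136


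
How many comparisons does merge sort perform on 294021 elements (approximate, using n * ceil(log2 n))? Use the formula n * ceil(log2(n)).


Recursion depth: ceil(log2(294021)) = 19
Each recursion level merges n = 294021 elements
Total = 294021 * 19 = 5586399


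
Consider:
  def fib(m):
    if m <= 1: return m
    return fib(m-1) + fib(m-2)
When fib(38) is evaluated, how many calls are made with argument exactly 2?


Let N(m) = number of times fib(m) is called while evaluating fib(38).
N(38) = 1 (the initial call).
N(37) = 1 (only fib(38) calls it).
For 1 <= m <= 36: fib(m) is called by fib(m+1) and fib(m+2), so
  N(m) = N(m+1) + N(m+2).
fib(0) is called only by fib(2), so N(0) = N(2).
Walk down from m=38:
  N(38)=1, N(37)=1, N(36)=2, N(35)=3, N(34)=5, N(33)=8, N(32)=13, N(31)=21, N(30)=34, N(29)=55, N(28)=89, N(27)=144, N(26)=233, N(25)=377, N(24)=610, N(23)=987, N(22)=1597, N(21)=2584, N(20)=4181, N(19)=6765, N(18)=10946, N(17)=17711, N(16)=28657, N(15)=46368, N(14)=75025, N(13)=121393, N(12)=196418, N(11)=317811, N(10)=514229, N(9)=832040, N(8)=1346269, N(7)=2178309, N(6)=3524578, N(5)=5702887, N(4)=9227465, N(3)=14930352, N(2)=24157817
N(2) = 24157817


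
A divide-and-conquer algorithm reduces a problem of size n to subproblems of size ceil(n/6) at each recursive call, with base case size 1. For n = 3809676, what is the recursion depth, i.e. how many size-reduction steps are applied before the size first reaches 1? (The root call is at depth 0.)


Each step divides the size by 6 (rounding up); after k steps the size is ceil(n/6^k), which equals 1 exactly when 6^k >= n.
So the depth is the smallest k with 6^k >= 3809676, i.e. ceil(log_6(3809676)).
6^8 = 1679616 < 3809676 <= 10077696 = 6^9
Recursion depth = 9


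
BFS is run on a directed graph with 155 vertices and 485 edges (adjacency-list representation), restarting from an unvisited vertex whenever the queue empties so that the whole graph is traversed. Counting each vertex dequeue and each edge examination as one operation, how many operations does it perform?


A full BFS traversal dequeues each vertex exactly once and examines each directed edge exactly once.
V = 155 (vertex processing cost)
E = 485 (edge examination cost)
Total operations proportional to V + E = 155 + 485 = 640


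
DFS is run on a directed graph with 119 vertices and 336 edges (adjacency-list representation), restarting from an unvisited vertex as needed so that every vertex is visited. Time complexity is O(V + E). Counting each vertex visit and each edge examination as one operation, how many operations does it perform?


A full DFS traversal processes each vertex exactly once (push/pop on stack).
Each directed edge is examined once.
V = 119, E = 336
V + E = 455


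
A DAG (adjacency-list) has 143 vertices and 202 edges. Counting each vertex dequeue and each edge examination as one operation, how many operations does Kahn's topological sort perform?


V = 143 (vertex processing)
E = 202 (edge processing)
V + E = 143 + 202 = 345


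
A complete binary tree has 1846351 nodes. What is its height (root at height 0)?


In a complete binary tree, level k holds nodes 2^k .. 2^(k+1)-1 (1-indexed).
Height = floor(log2(n)) = floor(log2(1846351)) = 20
Check: 2^20 = 1048576 <= 1846351 < 2097152 = 2^21


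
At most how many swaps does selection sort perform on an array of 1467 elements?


Each of the 1466 passes places one element in its final position.
Pass 1: swap minimum into position 0
Pass 2: swap minimum of remaining into position 1
...
Pass 1466: last two elements, one swap
Maximum swaps = 1467 - 1 = 1466


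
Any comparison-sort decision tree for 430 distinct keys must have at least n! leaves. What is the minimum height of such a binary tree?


A binary decision tree of height h has at most 2^h leaves and needs at least n! of them, so h >= ceil(log2(n!)).
430! is far too large to multiply out, so use Stirling's series:
  ln(n!) ~ n ln n - n + (1/2) ln(2 pi n) + 1/(12n)  (error below 1/(360 n^3), negligible here)
  ln(430) = 6.0637852
  n ln n = 430 * 6.0637852 = 2607.4276
  (1/2) ln(2 pi * 430) = (1/2) ln(2701.7697) = 3.9508
  1/(12*430) = 0.0002
  ln(430!) ~ 2607.4276 - 430 + 3.9508 + 0.0002 = 2181.3786
Convert to base 2: log2(430!) = 2181.3786 / ln 2 = 2181.3786 / 0.69314718 = 3147.0641
ceil(3147.0641) = 3148


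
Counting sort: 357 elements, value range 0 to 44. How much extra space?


n = 357 (output array)
k = 45 (count array for 45 distinct values)
Extra space = 357 + 45 = 402


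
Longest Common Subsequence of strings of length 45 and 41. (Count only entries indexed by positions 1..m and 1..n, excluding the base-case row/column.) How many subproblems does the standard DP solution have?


DP table indexed by positions in both strings.
First string: 45 positions
Second string: 41 positions
Total = 45 * 41 = 1845


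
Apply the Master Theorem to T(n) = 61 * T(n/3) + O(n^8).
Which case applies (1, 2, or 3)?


The Master Theorem: T(n) = a*T(n/b) + O(n^c)
  a = 61, b = 3, c = 8
log_b(a) = log_3(61) ~ 3.742
Compare b^c with a: 3^8 = 6561 > 61, so c > log_b(a).
Since c > log_b(a), Case 3 applies.
T(n) = O(n^8)
Master Theorem case = 3


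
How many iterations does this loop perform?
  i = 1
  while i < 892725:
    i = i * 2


The loop variable doubles each iteration:
i = 1 -> 2 -> 4 -> 8 -> 16 -> 32 -> 64 -> 128 -> 256 -> 512 -> 1024 -> 2048 -> 4096 -> 8192 -> 16384 -> 32768 -> 65536 -> 131072 -> 262144 -> 524288 -> 1048576 (stop, 1048576 >= 892725)
Number of doublings = ceil(log2(892725)) = 20


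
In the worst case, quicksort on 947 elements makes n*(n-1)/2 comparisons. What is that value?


Sum of comparisons per partition:
946 + 945 + ... + 1 + 0
= 947 * (947 - 1) / 2
= 947 * 946 / 2
= 447931


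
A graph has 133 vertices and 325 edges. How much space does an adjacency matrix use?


Adjacency matrix: V x V grid of entries
Space = V^2 = 133^2 = 133 * 133 = 17689


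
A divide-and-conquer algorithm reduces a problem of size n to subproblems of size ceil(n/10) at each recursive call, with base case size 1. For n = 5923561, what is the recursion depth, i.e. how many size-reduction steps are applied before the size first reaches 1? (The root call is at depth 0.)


Each step divides the size by 10 (rounding up); after k steps the size is ceil(n/10^k), which equals 1 exactly when 10^k >= n.
So the depth is the smallest k with 10^k >= 5923561, i.e. ceil(log_10(5923561)).
10^6 = 1000000 < 5923561 <= 10000000 = 10^7
Recursion depth = 7


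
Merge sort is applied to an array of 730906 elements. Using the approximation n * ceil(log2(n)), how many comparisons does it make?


Merge sort divides the array into halves recursively.
Number of levels = ceil(log2(730906)) = 20
At each level, approximately n = 730906 comparisons are needed for merging.
Total comparisons ~ n * ceil(log2(n)) = 730906 * 20 = 14618120


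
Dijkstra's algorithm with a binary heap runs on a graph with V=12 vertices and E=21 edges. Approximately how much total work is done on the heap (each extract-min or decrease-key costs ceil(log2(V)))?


Dijkstra with a binary heap: each vertex is extracted once, each edge may relax once.
Each heap operation costs O(log V).
V + E = 12 + 21 = 33
ceil(log2(12)) = 4 (since 2^3 = 8 < 12 <= 16 = 2^4)
Total heap work = (V+E) * ceil(log2(V)) = 33 * 4 = 132


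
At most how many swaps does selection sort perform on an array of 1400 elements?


Each of the 1399 passes places one element in its final position.
Pass 1: swap minimum into position 0
Pass 2: swap minimum of remaining into position 1
...
Pass 1399: last two elements, one swap
Maximum swaps = 1400 - 1 = 1399


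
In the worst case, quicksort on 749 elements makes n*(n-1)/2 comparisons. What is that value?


Sum of comparisons per partition:
748 + 747 + ... + 1 + 0
= 749 * (749 - 1) / 2
= 749 * 748 / 2
= 280126


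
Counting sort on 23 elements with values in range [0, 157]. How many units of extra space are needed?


Output array size: 23 (to store sorted result)
Count array size: 158 (one slot per possible value, range 0 to 157)
Total extra space = 23 + 158 = 181


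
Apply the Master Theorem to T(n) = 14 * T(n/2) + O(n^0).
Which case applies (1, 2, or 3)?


The Master Theorem: T(n) = a*T(n/b) + O(n^c)
  a = 14, b = 2, c = 0
log_b(a) = log_2(14) ~ 3.807
Compare b^c with a: 2^0 = 1 < 14, so c < log_b(a).
Since c < log_b(a), Case 1 applies.
T(n) = O(n^(log_2 14)) ~ O(n^3.807)
Master Theorem case = 1


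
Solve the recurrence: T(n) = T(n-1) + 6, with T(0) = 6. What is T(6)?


Unrolling the recurrence:
T(6) = T(5) + 6
       = T(4) + 6 + 6
       = T(3) + 6*3
       ...
       = T(0) + 6*6
       = 6 + 36 = 42


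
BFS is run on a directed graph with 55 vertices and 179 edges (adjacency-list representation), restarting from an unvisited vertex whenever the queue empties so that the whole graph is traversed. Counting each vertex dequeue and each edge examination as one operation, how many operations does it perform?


A full BFS traversal dequeues each vertex exactly once and examines each directed edge exactly once.
V = 55 (vertex processing cost)
E = 179 (edge examination cost)
Total operations proportional to V + E = 55 + 179 = 234


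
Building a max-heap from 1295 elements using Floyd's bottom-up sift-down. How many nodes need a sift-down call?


In a heap of 1295 elements (0-indexed array):
  Last element index: 1294
  Parent of last element: floor((1294 - 1) / 2) = 646
  Internal nodes: indices 0 to 646
  Count = floor(1295/2) = 647


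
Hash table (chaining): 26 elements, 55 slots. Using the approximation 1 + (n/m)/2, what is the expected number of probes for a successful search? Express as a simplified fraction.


Computing expected probes:
alpha = 26/55
= 1 + alpha/2
= 1 + 26/(2*55)
= (2*55 + 26) / (2*55)
= 136/110 = 68/55


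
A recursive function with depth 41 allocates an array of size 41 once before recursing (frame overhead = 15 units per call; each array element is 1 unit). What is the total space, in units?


Array allocation: 41 units (allocated once)
Stack frames: 41 deep * 15 per frame = 615 units
Total = 41 + 615 = 656


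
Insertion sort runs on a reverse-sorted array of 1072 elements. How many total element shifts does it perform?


Sum of shifts = 1 + 2 + 3 + ... + 1071
= 1072 * 1071 / 2
= 1148112 / 2
= 574056


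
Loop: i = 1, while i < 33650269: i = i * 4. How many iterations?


i multiplies by 4 each step:
i = 1 -> 4 -> 16 -> 64 -> 256 -> 1024 -> 4096 -> 16384 -> 65536 -> 262144 -> 1048576 -> 4194304 -> 16777216 -> 67108864 (stop)
Iterations = ceil(log_4(33650269)) = 13


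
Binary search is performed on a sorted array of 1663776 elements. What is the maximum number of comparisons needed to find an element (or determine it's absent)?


Binary search halves the search space each comparison:
  Step 1: search space = 1663776 -> 831888
  Step 2: search space = 831888 -> 415944
  Step 3: search space = 415944 -> 207972
  Step 4: search space = 207972 -> 103986
  Step 5: search space = 103986 -> 51993
  Step 6: search space = 51993 -> 25996
  Step 7: search space = 25996 -> 12998
  Step 8: search space = 12998 -> 6499
  Step 9: search space = 6499 -> 3249
  Step 10: search space = 3249 -> 1624
  Step 11: search space = 1624 -> 812
  Step 12: search space = 812 -> 406
  Step 13: search space = 406 -> 203
  Step 14: search space = 203 -> 101
  Step 15: search space = 101 -> 50
  Step 16: search space = 50 -> 25
  Step 17: search space = 25 -> 12
  Step 18: search space = 12 -> 6
  Step 19: search space = 6 -> 3
  Step 20: search space = 3 -> 1
  Step 21: search space = 1 (final check)
Maximum comparisons = floor(log2(1663776)) + 1 = 20 + 1 = 21


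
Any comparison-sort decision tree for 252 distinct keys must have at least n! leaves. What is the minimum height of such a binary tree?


A binary decision tree of height h has at most 2^h leaves and needs at least n! of them, so h >= ceil(log2(n!)).
252! is far too large to multiply out, so use Stirling's series:
  ln(n!) ~ n ln n - n + (1/2) ln(2 pi n) + 1/(12n)  (error below 1/(360 n^3), negligible here)
  ln(252) = 5.5294291
  n ln n = 252 * 5.5294291 = 1393.4161
  (1/2) ln(2 pi * 252) = (1/2) ln(1583.3627) = 3.6837
  1/(12*252) = 0.0003
  ln(252!) ~ 1393.4161 - 252 + 3.6837 + 0.0003 = 1145.1001
Convert to base 2: log2(252!) = 1145.1001 / ln 2 = 1145.1001 / 0.69314718 = 1652.0302
ceil(1652.0302) = 1653


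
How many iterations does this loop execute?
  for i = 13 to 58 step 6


The loop variable i takes values starting at 13 and increments by 6 each iteration.
Sequence: i = 13, 19, 25, 31, 37, 43, 49, 55
The upper bound 58 is inclusive, so the count is floor((last - first) / step) + 1:
floor((58 - 13) / 6) + 1 = floor(45/6) + 1 = 7 + 1 = 8


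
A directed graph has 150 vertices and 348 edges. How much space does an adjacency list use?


Adjacency list: one list head per vertex + one entry per edge
Vertex heads: 150
Edge entries: 348
Total = 150 + 348 = 498


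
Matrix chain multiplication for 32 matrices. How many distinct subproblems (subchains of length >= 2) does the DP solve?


Subproblems are indexed by (i, j) where i < j.
Number of such pairs = n*(n-1)/2
= 32 * 31 / 2
= 496


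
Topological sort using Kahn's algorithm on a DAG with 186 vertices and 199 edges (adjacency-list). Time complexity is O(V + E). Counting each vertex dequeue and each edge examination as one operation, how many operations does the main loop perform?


Kahn's algorithm:
  1. Compute in-degrees: O(V + E)
  2. Process queue: each vertex dequeued once (O(V))
     each edge examined once (O(E))
Total = V + E = 186 + 199 = 385


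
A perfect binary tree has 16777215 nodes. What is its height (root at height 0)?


For a perfect binary tree of height h: n = 2^(h+1) - 1, so h = log2(n+1) - 1.
  n + 1 = 16777216 = 2^24
  log2(16777216) = 24
  height = 24 - 1 = 23


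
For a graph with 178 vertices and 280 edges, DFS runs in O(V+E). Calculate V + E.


A full DFS traversal visits each vertex once and examines each edge once.
V = 178
E = 280
Sum = 178 + 280 = 458


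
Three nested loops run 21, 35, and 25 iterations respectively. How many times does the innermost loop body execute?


Loop 1 (outermost): 21 iterations
Loop 2 (middle): 35 iterations per outer
Loop 3 (innermost): 25 iterations per middle
Total = 21 * 35 * 25 = 18375


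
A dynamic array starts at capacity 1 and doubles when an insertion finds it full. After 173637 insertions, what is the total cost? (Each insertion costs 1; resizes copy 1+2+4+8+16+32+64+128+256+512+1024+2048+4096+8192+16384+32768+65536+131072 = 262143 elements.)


Insertion cost: 173637 (one per element)
Resizes occur just before inserting elements 2, 3, 5, 9, ...
Elements copied at each resize: 1 + 2 + 4 + 8 + 16 + 32 + 64 + 128 + 256 + 512 + 1024 + 2048 + 4096 + 8192 + 16384 + 32768 + 65536 + 131072
Sum of copies = 262143 (geometric series: 2^k - 1)
Total = 173637 + 262143 = 435780


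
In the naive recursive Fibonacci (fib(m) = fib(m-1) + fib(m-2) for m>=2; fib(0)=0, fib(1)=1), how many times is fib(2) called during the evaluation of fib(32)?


Let N(m) = number of times fib(m) is called while evaluating fib(32).
N(32) = 1 (the initial call).
N(31) = 1 (only fib(32) calls it).
For 1 <= m <= 30: fib(m) is called by fib(m+1) and fib(m+2), so
  N(m) = N(m+1) + N(m+2).
fib(0) is called only by fib(2), so N(0) = N(2).
Walk down from m=32:
  N(32)=1, N(31)=1, N(30)=2, N(29)=3, N(28)=5, N(27)=8, N(26)=13, N(25)=21, N(24)=34, N(23)=55, N(22)=89, N(21)=144, N(20)=233, N(19)=377, N(18)=610, N(17)=987, N(16)=1597, N(15)=2584, N(14)=4181, N(13)=6765, N(12)=10946, N(11)=17711, N(10)=28657, N(9)=46368, N(8)=75025, N(7)=121393, N(6)=196418, N(5)=317811, N(4)=514229, N(3)=832040, N(2)=1346269
N(2) = 1346269


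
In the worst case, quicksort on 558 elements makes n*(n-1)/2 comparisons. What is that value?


Sum of comparisons per partition:
557 + 556 + ... + 1 + 0
= 558 * (558 - 1) / 2
= 558 * 557 / 2
= 155403


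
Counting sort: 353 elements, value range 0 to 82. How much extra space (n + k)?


n = 353 (output array)
k = 83 (count array for 83 distinct values)
Extra space = 353 + 83 = 436


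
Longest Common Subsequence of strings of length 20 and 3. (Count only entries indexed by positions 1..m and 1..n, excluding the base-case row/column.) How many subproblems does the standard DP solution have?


DP table indexed by positions in both strings.
First string: 20 positions
Second string: 3 positions
Total = 20 * 3 = 60


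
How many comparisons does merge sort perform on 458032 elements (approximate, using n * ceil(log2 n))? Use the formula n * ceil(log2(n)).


Recursion depth: ceil(log2(458032)) = 19
Each recursion level merges n = 458032 elements
Total = 458032 * 19 = 8702608


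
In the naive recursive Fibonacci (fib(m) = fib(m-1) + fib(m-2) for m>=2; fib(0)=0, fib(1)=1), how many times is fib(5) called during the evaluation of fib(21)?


Let N(m) = number of times fib(m) is called while evaluating fib(21).
N(21) = 1 (the initial call).
N(20) = 1 (only fib(21) calls it).
For 1 <= m <= 19: fib(m) is called by fib(m+1) and fib(m+2), so
  N(m) = N(m+1) + N(m+2).
fib(0) is called only by fib(2), so N(0) = N(2).
Walk down from m=21:
  N(21)=1, N(20)=1, N(19)=2, N(18)=3, N(17)=5, N(16)=8, N(15)=13, N(14)=21, N(13)=34, N(12)=55, N(11)=89, N(10)=144, N(9)=233, N(8)=377, N(7)=610, N(6)=987, N(5)=1597
N(5) = 1597


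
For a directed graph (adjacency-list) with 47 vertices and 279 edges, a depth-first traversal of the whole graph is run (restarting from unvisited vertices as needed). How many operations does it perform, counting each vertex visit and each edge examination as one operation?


A full DFS traversal visits each vertex once and examines each edge once.
V = 47
E = 279
Sum = 47 + 279 = 326


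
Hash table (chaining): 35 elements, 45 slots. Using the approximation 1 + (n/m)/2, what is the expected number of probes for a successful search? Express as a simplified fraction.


Computing expected probes:
alpha = 35/45
= 1 + alpha/2
= 1 + 35/(2*45)
= (2*45 + 35) / (2*45)
= 125/90 = 25/18


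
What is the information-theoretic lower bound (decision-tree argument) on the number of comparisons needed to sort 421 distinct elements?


A binary decision tree of height h has at most 2^h leaves and needs at least n! of them, so h >= ceil(log2(n!)).
421! is far too large to multiply out, so use Stirling's series:
  ln(n!) ~ n ln n - n + (1/2) ln(2 pi n) + 1/(12n)  (error below 1/(360 n^3), negligible here)
  ln(421) = 6.0426328
  n ln n = 421 * 6.0426328 = 2543.9484
  (1/2) ln(2 pi * 421) = (1/2) ln(2645.2210) = 3.9403
  1/(12*421) = 0.0002
  ln(421!) ~ 2543.9484 - 421 + 3.9403 + 0.0002 = 2126.8889
Convert to base 2: log2(421!) = 2126.8889 / ln 2 = 2126.8889 / 0.69314718 = 3068.4521
ceil(3068.4521) = 3069


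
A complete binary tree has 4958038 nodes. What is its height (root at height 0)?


In a complete binary tree, level k holds nodes 2^k .. 2^(k+1)-1 (1-indexed).
Height = floor(log2(n)) = floor(log2(4958038)) = 22
Check: 2^22 = 4194304 <= 4958038 < 8388608 = 2^23


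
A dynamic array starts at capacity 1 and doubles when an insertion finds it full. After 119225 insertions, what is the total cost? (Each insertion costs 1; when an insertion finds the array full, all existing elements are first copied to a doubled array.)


Insertion cost: 119225 (one per element)
Resizes occur just before inserting elements 2, 3, 5, 9, ...
Elements copied at each resize: 1 + 2 + 4 + 8 + 16 + 32 + 64 + 128 + 256 + 512 + 1024 + 2048 + 4096 + 8192 + 16384 + 32768 + 65536
Sum of copies = 131071 (geometric series: 2^k - 1)
Total = 119225 + 131071 = 250296


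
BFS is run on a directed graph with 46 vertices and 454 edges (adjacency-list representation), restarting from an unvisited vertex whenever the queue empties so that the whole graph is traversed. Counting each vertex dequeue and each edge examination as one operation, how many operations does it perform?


A full BFS traversal dequeues each vertex exactly once and examines each directed edge exactly once.
V = 46 (vertex processing cost)
E = 454 (edge examination cost)
Total operations proportional to V + E = 46 + 454 = 500


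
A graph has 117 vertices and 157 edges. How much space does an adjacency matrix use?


Adjacency matrix: V x V grid of entries
Space = V^2 = 117^2 = 117 * 117 = 13689


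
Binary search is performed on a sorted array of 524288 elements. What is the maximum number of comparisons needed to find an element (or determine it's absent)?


Binary search halves the search space each comparison:
  Step 1: search space = 524288 -> 262144
  Step 2: search space = 262144 -> 131072
  Step 3: search space = 131072 -> 65536
  Step 4: search space = 65536 -> 32768
  Step 5: search space = 32768 -> 16384
  Step 6: search space = 16384 -> 8192
  Step 7: search space = 8192 -> 4096
  Step 8: search space = 4096 -> 2048
  Step 9: search space = 2048 -> 1024
  Step 10: search space = 1024 -> 512
  Step 11: search space = 512 -> 256
  Step 12: search space = 256 -> 128
  Step 13: search space = 128 -> 64
  Step 14: search space = 64 -> 32
  Step 15: search space = 32 -> 16
  Step 16: search space = 16 -> 8
  Step 17: search space = 8 -> 4
  Step 18: search space = 4 -> 2
  Step 19: search space = 2 -> 1
  Step 20: search space = 1 (final check)
Maximum comparisons = floor(log2(524288)) + 1 = 19 + 1 = 20


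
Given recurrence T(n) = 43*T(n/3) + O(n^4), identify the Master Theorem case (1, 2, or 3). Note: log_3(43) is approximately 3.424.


Master Theorem parameters: a=43, b=3, c=4
log_b(a) = 3.424
Compare b^c with a: 3^4 = 81 > 43, so c > log_b(a).
Comparing c=4 vs log_b(a)=3.424:
4 > 3.424 => Case 3
Result: T(n) = O(n^4)
Master Theorem case = 3


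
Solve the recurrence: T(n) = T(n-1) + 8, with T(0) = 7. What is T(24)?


Unrolling the recurrence:
T(24) = T(23) + 8
       = T(22) + 8 + 8
       = T(21) + 8*3
       ...
       = T(0) + 8*24
       = 7 + 192 = 199


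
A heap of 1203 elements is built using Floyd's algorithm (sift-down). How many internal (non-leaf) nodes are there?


Leaf nodes occupy roughly half the array.
Sift-down is called for each internal node, starting from the last one.
Internal nodes = floor(n/2) = floor(1203/2) = 601


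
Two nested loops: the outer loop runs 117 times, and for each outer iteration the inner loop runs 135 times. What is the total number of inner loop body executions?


Outer loop: 117 iterations
Inner loop: 135 iterations per outer iteration
Total = 117 * 135 = 15795


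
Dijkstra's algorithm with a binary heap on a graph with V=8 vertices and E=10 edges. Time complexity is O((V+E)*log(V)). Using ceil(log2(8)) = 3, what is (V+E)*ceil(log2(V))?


Dijkstra with a binary heap: each vertex is extracted once, each edge may relax once.
Each heap operation costs O(log V).
V + E = 8 + 10 = 18
ceil(log2(8)) = 3 (since 2^2 = 4 < 8 <= 8 = 2^3)
Total heap work = (V+E) * ceil(log2(V)) = 18 * 3 = 54


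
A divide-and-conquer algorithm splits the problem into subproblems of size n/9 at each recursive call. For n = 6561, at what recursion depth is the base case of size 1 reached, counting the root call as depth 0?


At each depth, the problem size is divided by 9:
  Depth 0: problem size = 6561
  Depth 1: problem size = 729
  Depth 2: problem size = 81
  Depth 3: problem size = 9
  Depth 4: problem size = 1 (base case)
The base case is reached at depth log_9(6561) = 4 (the tree has 5 levels counting depth 0, but the depth asked for is 4).
Recursion depth = 4
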